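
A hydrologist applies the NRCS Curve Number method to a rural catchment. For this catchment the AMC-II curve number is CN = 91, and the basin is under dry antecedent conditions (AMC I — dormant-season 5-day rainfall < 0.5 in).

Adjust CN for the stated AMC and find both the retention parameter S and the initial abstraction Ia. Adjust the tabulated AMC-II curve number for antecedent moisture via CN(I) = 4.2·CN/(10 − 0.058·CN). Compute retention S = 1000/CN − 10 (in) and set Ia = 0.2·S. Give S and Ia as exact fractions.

S = 1500/637 in ≈ 2.355 in; Ia = 300/637 in ≈ 0.471 in

Adjust CN=91 to AMC I: 4.2·91/(10 − 0.058·91) → (1911/5) ÷ (2361/500) = 63700/787 ≈ 80.940
Max retention: S = 1000/(63700/787) − 10 = 1500/637 in (≈ 2.355 in)
Ia = 0.2S: 0.2·2.355 = 0.471 in (exactly 300/637)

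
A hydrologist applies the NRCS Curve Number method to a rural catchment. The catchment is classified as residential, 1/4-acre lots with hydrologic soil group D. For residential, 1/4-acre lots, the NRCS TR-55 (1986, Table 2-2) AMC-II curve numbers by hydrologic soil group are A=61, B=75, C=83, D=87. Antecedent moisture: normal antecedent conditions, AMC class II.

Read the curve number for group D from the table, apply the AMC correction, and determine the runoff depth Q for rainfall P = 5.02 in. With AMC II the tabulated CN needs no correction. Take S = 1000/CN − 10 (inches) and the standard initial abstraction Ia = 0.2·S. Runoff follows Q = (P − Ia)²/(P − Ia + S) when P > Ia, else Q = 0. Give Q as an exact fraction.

Q = 421768369/117610950 in ≈ 3.586 in

NRCS table: residential, 1/4-acre lots, soil group D → CN(II) = 87
CN(II) = 87; AMC II needs no correction.
Retention S: 1000/CN − 10 with CN=87.000 → S = 130/87 ≈ 1.494 in
Ia = 0.2·(130/87) = 26/87 in ≈ 0.299 in
Excess rainfall: 5.020 − 0.299 = 4.721 in; P > Ia so Q > 0
Runoff Q = (P−Ia)²/(P−Ia+S) = (4.721)²/(4.721+1.494) = 421768369/117610950 ≈ 3.586 in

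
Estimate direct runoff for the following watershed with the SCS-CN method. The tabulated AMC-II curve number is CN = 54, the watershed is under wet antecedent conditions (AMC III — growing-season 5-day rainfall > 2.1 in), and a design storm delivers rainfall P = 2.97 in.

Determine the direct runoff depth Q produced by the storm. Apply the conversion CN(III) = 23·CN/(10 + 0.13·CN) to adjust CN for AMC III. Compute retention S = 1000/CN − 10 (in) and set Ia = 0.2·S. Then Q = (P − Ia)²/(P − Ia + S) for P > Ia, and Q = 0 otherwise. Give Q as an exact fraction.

Q = 36228361/43251300 in ≈ 0.838 in

Wet (AMC III): CN(III) = 23·54/(10 + 0.13·54) = 1242/(851/50) = 2700/37 ≈ 72.973
Max retention: S = 1000/(2700/37) − 10 = 100/27 in (≈ 3.704 in)
Ia = 0.2S: 0.2·3.704 = 0.741 in (exactly 20/27)
Since P=2.970 > Ia=0.741: effective rainfall P−Ia = 6019/2700 in
Q: (6019/2700)² ÷ (16019/2700) = 36228361/43251300 in (≈ 0.838 in)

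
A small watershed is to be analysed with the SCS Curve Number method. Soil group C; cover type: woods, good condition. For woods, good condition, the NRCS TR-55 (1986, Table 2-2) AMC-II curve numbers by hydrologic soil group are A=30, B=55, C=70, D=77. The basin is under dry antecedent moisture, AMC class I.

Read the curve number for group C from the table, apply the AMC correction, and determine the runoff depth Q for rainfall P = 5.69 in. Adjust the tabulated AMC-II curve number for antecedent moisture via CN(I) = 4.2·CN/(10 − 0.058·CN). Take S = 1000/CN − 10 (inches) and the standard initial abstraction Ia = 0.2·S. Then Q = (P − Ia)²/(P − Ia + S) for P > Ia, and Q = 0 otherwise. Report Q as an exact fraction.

Q = 319730161/332616900 in ≈ 0.961 in

NRCS table: woods, good condition, soil group C → CN(II) = 70
Dry (AMC I): CN(I) = 4.2·70/(10 − 0.058·70) = 294/(297/50) = 4900/99 ≈ 49.495
S = 1000/(4900/99) − 10 = 500/49 in ≈ 10.204 in
Ia = 0.2·(500/49) = 100/49 in ≈ 2.041 in
Excess rainfall: 5.690 − 2.041 = 3.649 in; P > Ia so Q > 0
Runoff Q = (P−Ia)²/(P−Ia+S) = (3.649)²/(3.649+10.204) = 319730161/332616900 ≈ 0.961 in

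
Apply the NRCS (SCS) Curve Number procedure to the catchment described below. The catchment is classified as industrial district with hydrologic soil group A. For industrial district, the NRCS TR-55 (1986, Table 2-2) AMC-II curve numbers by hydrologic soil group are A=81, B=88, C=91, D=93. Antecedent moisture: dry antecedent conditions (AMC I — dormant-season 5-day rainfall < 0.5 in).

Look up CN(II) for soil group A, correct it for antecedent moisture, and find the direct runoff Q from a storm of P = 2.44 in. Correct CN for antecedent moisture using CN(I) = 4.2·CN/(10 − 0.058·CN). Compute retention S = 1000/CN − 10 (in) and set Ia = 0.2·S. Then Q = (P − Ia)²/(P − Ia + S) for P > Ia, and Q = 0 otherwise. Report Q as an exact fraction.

Q = 3165300121/12492186525 in ≈ 0.253 in

NRCS table: industrial district, soil group A → CN(II) = 81
Adjust CN=81 to AMC I: 4.2·81/(10 − 0.058·81) → (1701/5) ÷ (2651/500) = 170100/2651 ≈ 64.164
Retention S: 1000/CN − 10 with CN=64.164 → S = 9500/1701 ≈ 5.585 in
Ia = 0.2·(9500/1701) = 1900/1701 in ≈ 1.117 in
Excess rainfall: 2.440 − 1.117 = 1.323 in; P > Ia so Q > 0
Runoff Q = (P−Ia)²/(P−Ia+S) = (1.323)²/(1.323+5.585) = 3165300121/12492186525 ≈ 0.253 in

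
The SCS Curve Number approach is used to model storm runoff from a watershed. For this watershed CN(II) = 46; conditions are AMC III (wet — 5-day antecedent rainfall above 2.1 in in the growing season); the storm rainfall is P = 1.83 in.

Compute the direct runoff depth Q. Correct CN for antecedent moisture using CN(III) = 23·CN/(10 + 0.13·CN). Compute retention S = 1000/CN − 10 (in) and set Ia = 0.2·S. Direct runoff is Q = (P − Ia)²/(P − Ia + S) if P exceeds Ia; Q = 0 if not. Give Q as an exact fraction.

CN(III) from CN(II)=46: (23·46)/(10 + 0.13·46) = 52900/799 ≈ 66.208
Max retention: S = 1000/(52900/799) − 10 = 2700/529 in (≈ 5.104 in)
Initial abstraction Ia = S/5 = (2700/529)/5 = 540/529 ≈ 1.021 in
Excess rainfall: 1.830 − 1.021 = 0.809 in; P > Ia so Q > 0
Q: (42807/52900)² ÷ (312807/52900) = 610813083/5515830100 in (≈ 0.111 in)

Q = 610813083/5515830100 in ≈ 0.111 in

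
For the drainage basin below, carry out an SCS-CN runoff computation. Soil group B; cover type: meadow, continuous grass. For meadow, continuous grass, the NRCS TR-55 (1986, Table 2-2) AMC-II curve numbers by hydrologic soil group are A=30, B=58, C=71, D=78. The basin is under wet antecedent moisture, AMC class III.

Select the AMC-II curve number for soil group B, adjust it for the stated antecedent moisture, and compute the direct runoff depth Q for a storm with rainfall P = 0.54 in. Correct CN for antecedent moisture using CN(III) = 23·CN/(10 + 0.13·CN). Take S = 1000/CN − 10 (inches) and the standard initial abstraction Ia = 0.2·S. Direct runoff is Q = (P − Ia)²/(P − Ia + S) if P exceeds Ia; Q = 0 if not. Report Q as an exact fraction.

Q = 0 in ≈ 0.000 in

NRCS table: meadow, continuous grass, soil group B → CN(II) = 58
Wet (AMC III): CN(III) = 23·58/(10 + 0.13·58) = 1334/(877/50) = 66700/877 ≈ 76.055
Max retention: S = 1000/(66700/877) − 10 = 2100/667 in (≈ 3.148 in)
Initial abstraction Ia = S/5 = (2100/667)/5 = 420/667 ≈ 0.630 in
P = 0.540 ≤ Ia = 0.630 in: entire storm abstracted, Q = 0.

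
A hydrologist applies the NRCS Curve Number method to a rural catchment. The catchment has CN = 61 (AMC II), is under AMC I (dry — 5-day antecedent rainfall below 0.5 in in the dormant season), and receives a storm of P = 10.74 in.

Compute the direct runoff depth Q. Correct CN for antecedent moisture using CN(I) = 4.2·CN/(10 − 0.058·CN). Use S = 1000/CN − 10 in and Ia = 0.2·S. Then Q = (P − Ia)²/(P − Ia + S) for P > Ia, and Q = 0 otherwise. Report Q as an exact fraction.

Adjust CN=61 to AMC I: 4.2·61/(10 − 0.058·61) → (1281/5) ÷ (3231/500) = 42700/1077 ≈ 39.647
S = 1000/(42700/1077) − 10 = 6500/427 in ≈ 15.222 in
Ia = 0.2S: 0.2·15.222 = 3.044 in (exactly 1300/427)
P − Ia = 10.740 − 3.044 = 164299/21350 ≈ 7.696 in (> 0, runoff occurs)
Q = (164299/21350)²/((164299/21350) + 6500/427) = (26994161401/455822500)/(489299/21350) = 26994161401/10446533650 in ≈ 2.584 in

Q = 26994161401/10446533650 in ≈ 2.584 in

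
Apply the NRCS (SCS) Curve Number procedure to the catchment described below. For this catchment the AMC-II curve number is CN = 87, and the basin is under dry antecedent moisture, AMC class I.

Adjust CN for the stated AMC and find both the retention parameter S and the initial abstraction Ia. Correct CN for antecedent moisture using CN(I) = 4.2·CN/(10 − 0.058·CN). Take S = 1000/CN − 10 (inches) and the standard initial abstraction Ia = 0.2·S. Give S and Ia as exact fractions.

CN(I) from CN(II)=87: (4.2·87)/(10 − 0.058·87) = 182700/2477 ≈ 73.759
Retention S: 1000/CN − 10 with CN=73.759 → S = 6500/1827 ≈ 3.558 in
Initial abstraction Ia = S/5 = (6500/1827)/5 = 1300/1827 ≈ 0.712 in

S = 6500/1827 in ≈ 3.558 in; Ia = 1300/1827 in ≈ 0.712 in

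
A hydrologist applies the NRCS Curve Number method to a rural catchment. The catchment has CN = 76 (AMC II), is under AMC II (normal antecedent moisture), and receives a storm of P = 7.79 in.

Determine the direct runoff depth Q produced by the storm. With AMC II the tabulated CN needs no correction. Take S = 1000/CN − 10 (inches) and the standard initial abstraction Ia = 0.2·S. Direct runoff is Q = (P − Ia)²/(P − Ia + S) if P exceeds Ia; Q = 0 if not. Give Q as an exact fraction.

Q = 184987201/37241900 in ≈ 4.967 in

CN(II) = 76; AMC II needs no correction.
Max retention: S = 1000/76 − 10 = 60/19 in (≈ 3.158 in)
Ia = 0.2·(60/19) = 12/19 in ≈ 0.632 in
P − Ia = 7.790 − 0.632 = 13601/1900 ≈ 7.158 in (> 0, runoff occurs)
Q: (13601/1900)² ÷ (19601/1900) = 184987201/37241900 in (≈ 4.967 in)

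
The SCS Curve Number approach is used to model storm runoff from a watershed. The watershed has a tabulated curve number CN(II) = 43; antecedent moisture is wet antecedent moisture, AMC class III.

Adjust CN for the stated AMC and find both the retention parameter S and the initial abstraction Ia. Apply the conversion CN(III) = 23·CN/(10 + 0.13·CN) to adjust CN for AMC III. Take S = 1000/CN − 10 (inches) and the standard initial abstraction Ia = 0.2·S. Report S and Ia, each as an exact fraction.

S = 5700/989 in ≈ 5.763 in; Ia = 1140/989 in ≈ 1.153 in

Wet (AMC III): CN(III) = 23·43/(10 + 0.13·43) = 989/(1559/100) = 98900/1559 ≈ 63.438
Max retention: S = 1000/(98900/1559) − 10 = 5700/989 in (≈ 5.763 in)
Ia = 0.2S: 0.2·5.763 = 1.153 in (exactly 1140/989)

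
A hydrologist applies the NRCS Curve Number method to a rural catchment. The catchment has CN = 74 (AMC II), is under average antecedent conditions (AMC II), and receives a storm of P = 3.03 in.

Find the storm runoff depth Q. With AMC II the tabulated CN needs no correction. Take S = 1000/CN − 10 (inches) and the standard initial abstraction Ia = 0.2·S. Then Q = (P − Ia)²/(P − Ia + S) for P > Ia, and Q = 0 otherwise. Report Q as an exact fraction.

Average conditions: CN = 74 (no AMC adjustment).
Max retention: S = 1000/74 − 10 = 130/37 in (≈ 3.514 in)
Initial abstraction Ia = S/5 = (130/37)/5 = 26/37 ≈ 0.703 in
P − Ia = 3.030 − 0.703 = 8611/3700 ≈ 2.327 in (> 0, runoff occurs)
Runoff Q = (P−Ia)²/(P−Ia+S) = (2.327)²/(2.327+3.514) = 74149321/79960700 ≈ 0.927 in

Q = 74149321/79960700 in ≈ 0.927 in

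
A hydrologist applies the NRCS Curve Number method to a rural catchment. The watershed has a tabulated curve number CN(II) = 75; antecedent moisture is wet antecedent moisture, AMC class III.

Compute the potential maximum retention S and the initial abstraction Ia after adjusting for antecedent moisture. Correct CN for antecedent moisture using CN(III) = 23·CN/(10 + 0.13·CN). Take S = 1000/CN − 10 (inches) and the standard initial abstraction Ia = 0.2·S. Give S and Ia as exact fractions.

S = 100/69 in ≈ 1.449 in; Ia = 20/69 in ≈ 0.290 in

Wet (AMC III): CN(III) = 23·75/(10 + 0.13·75) = 1725/(79/4) = 6900/79 ≈ 87.342
Retention S: 1000/CN − 10 with CN=87.342 → S = 100/69 ≈ 1.449 in
Ia = 0.2S: 0.2·1.449 = 0.290 in (exactly 20/69)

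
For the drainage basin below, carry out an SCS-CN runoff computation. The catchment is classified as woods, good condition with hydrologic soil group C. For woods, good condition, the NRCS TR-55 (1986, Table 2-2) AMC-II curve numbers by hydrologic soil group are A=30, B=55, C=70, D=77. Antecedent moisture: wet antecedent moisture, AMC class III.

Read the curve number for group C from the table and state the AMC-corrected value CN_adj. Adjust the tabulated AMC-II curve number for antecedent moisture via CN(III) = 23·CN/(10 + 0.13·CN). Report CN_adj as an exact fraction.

CN_adj = 16100/191 ≈ 84.293

NRCS table: woods, good condition, soil group C → CN(II) = 70
Wet (AMC III): CN(III) = 23·70/(10 + 0.13·70) = 1610/(191/10) = 16100/191 ≈ 84.293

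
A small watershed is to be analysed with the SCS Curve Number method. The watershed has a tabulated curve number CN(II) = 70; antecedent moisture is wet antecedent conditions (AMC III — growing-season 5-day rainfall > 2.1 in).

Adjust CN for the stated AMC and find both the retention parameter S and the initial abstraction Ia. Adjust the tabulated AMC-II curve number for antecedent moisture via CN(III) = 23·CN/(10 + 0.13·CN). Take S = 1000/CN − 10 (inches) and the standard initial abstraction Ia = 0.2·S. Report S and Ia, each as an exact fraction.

S = 300/161 in ≈ 1.863 in; Ia = 60/161 in ≈ 0.373 in

Wet (AMC III): CN(III) = 23·70/(10 + 0.13·70) = 1610/(191/10) = 16100/191 ≈ 84.293
Max retention: S = 1000/(16100/191) − 10 = 300/161 in (≈ 1.863 in)
Ia = 0.2S: 0.2·1.863 = 0.373 in (exactly 60/161)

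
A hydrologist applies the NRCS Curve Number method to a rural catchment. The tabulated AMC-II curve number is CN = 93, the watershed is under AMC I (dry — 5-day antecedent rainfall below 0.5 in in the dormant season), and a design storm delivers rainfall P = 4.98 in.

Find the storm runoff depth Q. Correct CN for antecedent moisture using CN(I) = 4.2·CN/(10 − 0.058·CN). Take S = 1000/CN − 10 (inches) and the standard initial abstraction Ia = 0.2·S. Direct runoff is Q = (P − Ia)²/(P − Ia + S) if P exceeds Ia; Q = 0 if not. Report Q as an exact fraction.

Dry (AMC I): CN(I) = 4.2·93/(10 − 0.058·93) = (1953/5)/(2303/500) = 27900/329 ≈ 84.802
Retention S: 1000/CN − 10 with CN=84.802 → S = 500/279 ≈ 1.792 in
Initial abstraction Ia = S/5 = (500/279)/5 = 100/279 ≈ 0.358 in
Excess rainfall: 4.980 − 0.358 = 4.622 in; P > Ia so Q > 0
Q = (64471/13950)²/((64471/13950) + 500/279) = (4156509841/194602500)/(89471/13950) = 4156509841/1248120450 in ≈ 3.330 in

Q = 4156509841/1248120450 in ≈ 3.330 in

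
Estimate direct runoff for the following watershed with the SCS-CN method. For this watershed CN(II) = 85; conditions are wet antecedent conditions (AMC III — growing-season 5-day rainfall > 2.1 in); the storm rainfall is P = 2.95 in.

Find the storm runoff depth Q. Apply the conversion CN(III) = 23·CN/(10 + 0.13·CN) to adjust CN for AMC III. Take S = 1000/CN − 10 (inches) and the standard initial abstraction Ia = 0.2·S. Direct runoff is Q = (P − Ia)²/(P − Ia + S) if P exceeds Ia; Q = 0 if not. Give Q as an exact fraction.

CN(III) from CN(II)=85: (23·85)/(10 + 0.13·85) = 39100/421 ≈ 92.874
Max retention: S = 1000/(39100/421) − 10 = 300/391 in (≈ 0.767 in)
Ia = 0.2·(300/391) = 60/391 in ≈ 0.153 in
Since P=2.950 > Ia=0.153: effective rainfall P−Ia = 21869/7820 in
Runoff Q = (P−Ia)²/(P−Ia+S) = (2.797)²/(2.797+0.767) = 478253161/217935580 ≈ 2.194 in

Q = 478253161/217935580 in ≈ 2.194 in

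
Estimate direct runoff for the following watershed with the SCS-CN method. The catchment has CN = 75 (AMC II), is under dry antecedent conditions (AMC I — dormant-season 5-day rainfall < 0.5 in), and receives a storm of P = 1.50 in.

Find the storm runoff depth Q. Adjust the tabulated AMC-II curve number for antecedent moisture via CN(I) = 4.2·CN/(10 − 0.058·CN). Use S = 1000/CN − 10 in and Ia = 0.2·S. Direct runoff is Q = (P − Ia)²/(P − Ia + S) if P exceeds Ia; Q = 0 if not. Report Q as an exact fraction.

Dry (AMC I): CN(I) = 4.2·75/(10 − 0.058·75) = 315/(113/20) = 6300/113 ≈ 55.752
S = 1000/(6300/113) − 10 = 500/63 in ≈ 7.937 in
Ia = 0.2S: 0.2·7.937 = 1.587 in (exactly 100/63)
P = 1.500 ≤ Ia = 1.587 in: entire storm abstracted, Q = 0.

Q = 0 in ≈ 0.000 in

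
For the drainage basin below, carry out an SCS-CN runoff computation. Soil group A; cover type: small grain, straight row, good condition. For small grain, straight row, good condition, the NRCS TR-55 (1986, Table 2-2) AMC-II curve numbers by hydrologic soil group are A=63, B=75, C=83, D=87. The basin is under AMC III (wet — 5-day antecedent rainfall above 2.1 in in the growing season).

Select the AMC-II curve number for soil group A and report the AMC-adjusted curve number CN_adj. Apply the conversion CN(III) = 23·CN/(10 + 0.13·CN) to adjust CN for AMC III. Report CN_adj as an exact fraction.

NRCS table: small grain, straight row, good condition, soil group A → CN(II) = 63
Adjust CN=63 to AMC III: 23·63/(10 + 0.13·63) → 1449 ÷ (1819/100) = 144900/1819 ≈ 79.659

CN_adj = 144900/1819 ≈ 79.659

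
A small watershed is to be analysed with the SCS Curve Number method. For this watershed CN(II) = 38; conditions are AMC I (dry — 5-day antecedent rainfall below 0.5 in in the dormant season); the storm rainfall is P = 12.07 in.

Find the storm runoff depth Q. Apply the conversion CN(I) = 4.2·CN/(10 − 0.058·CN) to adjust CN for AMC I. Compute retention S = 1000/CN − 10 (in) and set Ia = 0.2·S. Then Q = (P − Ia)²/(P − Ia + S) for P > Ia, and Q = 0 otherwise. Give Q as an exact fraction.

Dry (AMC I): CN(I) = 4.2·38/(10 − 0.058·38) = (798/5)/(1949/250) = 39900/1949 ≈ 20.472
Retention S: 1000/CN − 10 with CN=20.472 → S = 15500/399 ≈ 38.847 in
Ia = 0.2·(15500/399) = 3100/399 in ≈ 7.769 in
Since P=12.070 > Ia=7.769: effective rainfall P−Ia = 171593/39900 in
Runoff Q = (P−Ia)²/(P−Ia+S) = (4.301)²/(4.301+38.847) = 29444157649/68691560700 ≈ 0.429 in

Q = 29444157649/68691560700 in ≈ 0.429 in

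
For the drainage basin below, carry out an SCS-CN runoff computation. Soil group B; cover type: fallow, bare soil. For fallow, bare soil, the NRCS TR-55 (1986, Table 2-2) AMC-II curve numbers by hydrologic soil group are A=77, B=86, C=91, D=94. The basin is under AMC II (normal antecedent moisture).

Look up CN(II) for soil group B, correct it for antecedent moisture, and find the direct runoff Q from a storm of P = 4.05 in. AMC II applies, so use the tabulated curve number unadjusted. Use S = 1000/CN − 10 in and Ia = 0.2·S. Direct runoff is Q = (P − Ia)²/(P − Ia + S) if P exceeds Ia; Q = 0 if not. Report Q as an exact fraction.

NRCS table: fallow, bare soil, soil group B → CN(II) = 86
CN(II) = 86; AMC II needs no correction.
S = 1000/86 − 10 = 70/43 in ≈ 1.628 in
Ia = 0.2S: 0.2·1.628 = 0.326 in (exactly 14/43)
Since P=4.050 > Ia=0.326: effective rainfall P−Ia = 3203/860 in
Runoff Q = (P−Ia)²/(P−Ia+S) = (3.724)²/(3.724+1.628) = 10259209/3958580 ≈ 2.592 in

Q = 10259209/3958580 in ≈ 2.592 in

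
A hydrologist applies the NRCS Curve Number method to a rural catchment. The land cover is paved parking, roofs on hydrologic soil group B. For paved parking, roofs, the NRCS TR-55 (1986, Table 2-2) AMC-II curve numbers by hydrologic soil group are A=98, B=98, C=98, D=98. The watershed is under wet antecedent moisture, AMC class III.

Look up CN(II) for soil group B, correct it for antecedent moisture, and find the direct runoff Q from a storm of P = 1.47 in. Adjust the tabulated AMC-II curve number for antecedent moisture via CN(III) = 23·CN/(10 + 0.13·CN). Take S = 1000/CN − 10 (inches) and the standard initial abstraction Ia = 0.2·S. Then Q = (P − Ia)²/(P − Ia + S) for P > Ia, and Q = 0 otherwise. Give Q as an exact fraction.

Q = 26787541561/19572496300 in ≈ 1.369 in

NRCS table: paved parking, roofs, soil group B → CN(II) = 98
Wet (AMC III): CN(III) = 23·98/(10 + 0.13·98) = 2254/(1137/50) = 112700/1137 ≈ 99.120
Max retention: S = 1000/(112700/1137) − 10 = 100/1127 in (≈ 0.089 in)
Ia = 0.2S: 0.2·0.089 = 0.018 in (exactly 20/1127)
Excess rainfall: 1.470 − 0.018 = 1.452 in; P > Ia so Q > 0
Runoff Q = (P−Ia)²/(P−Ia+S) = (1.452)²/(1.452+0.089) = 26787541561/19572496300 ≈ 1.369 in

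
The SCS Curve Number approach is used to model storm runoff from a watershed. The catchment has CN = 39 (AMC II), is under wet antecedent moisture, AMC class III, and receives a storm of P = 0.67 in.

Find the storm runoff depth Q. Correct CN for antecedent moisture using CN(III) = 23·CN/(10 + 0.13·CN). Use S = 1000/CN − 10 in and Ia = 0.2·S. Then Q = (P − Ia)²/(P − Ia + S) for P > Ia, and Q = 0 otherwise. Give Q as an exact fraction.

Q = 0 in ≈ 0.000 in

CN(III) from CN(II)=39: (23·39)/(10 + 0.13·39) = 89700/1507 ≈ 59.522
S = 1000/(89700/1507) − 10 = 6100/897 in ≈ 6.800 in
Ia = 0.2·(6100/897) = 1220/897 in ≈ 1.360 in
P = 0.670 ≤ Ia = 1.360 in: entire storm abstracted, Q = 0.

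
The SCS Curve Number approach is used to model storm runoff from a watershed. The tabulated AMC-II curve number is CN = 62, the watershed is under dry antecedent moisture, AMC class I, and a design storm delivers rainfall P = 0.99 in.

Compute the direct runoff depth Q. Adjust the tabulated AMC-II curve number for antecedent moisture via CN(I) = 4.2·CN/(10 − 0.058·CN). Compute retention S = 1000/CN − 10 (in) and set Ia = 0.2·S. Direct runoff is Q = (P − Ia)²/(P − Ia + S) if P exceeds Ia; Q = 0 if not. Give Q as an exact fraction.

Q = 0 in ≈ 0.000 in

Adjust CN=62 to AMC I: 4.2·62/(10 − 0.058·62) → (1302/5) ÷ (1601/250) = 65100/1601 ≈ 40.662
S = 1000/(65100/1601) − 10 = 9500/651 in ≈ 14.593 in
Initial abstraction Ia = S/5 = (9500/651)/5 = 1900/651 ≈ 2.919 in
P = 0.990 ≤ Ia = 2.919 in: entire storm abstracted, Q = 0.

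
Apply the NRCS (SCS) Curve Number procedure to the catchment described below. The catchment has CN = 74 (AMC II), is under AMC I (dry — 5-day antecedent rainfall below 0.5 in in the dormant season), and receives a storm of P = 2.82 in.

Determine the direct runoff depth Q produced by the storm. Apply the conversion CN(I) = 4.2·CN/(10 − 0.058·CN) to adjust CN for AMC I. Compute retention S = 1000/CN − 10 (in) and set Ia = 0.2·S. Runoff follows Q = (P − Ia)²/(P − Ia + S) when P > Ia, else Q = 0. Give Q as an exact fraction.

CN(I) from CN(II)=74: (4.2·74)/(10 − 0.058·74) = 77700/1427 ≈ 54.450
Max retention: S = 1000/(77700/1427) − 10 = 6500/777 in (≈ 8.366 in)
Ia = 0.2·(6500/777) = 1300/777 in ≈ 1.673 in
P − Ia = 2.820 − 1.673 = 44557/38850 ≈ 1.147 in (> 0, runoff occurs)
Q: (44557/38850)² ÷ (369557/38850) = 1985326249/14357289450 in (≈ 0.138 in)

Q = 1985326249/14357289450 in ≈ 0.138 in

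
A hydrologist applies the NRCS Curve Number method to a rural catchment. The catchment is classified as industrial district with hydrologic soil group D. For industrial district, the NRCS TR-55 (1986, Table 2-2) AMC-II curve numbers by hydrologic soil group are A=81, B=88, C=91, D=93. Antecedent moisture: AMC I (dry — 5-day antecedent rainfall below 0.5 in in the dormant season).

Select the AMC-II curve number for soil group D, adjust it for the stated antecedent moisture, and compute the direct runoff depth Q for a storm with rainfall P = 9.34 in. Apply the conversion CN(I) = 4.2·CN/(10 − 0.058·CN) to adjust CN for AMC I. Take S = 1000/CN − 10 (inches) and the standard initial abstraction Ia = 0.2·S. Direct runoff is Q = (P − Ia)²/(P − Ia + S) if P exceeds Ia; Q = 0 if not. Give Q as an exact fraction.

NRCS table: industrial district, soil group D → CN(II) = 93
Dry (AMC I): CN(I) = 4.2·93/(10 − 0.058·93) = (1953/5)/(2303/500) = 27900/329 ≈ 84.802
Retention S: 1000/CN − 10 with CN=84.802 → S = 500/279 ≈ 1.792 in
Ia = 0.2·(500/279) = 100/279 in ≈ 0.358 in
Excess rainfall: 9.340 − 0.358 = 8.982 in; P > Ia so Q > 0
Runoff Q = (P−Ia)²/(P−Ia+S) = (8.982)²/(8.982+1.792) = 15698335849/2096587350 ≈ 7.488 in

Q = 15698335849/2096587350 in ≈ 7.488 in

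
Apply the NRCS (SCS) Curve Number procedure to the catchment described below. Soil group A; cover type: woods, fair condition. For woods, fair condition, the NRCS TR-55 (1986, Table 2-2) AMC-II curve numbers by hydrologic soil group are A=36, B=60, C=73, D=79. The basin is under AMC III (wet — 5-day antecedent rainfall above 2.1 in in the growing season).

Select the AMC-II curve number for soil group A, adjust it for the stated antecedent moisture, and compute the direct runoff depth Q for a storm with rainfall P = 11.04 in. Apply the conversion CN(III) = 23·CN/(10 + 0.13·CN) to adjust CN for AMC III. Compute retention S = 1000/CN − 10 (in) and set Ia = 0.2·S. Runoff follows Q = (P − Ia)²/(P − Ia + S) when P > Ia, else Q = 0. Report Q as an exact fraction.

Q = 603488356/115314525 in ≈ 5.233 in

NRCS table: woods, fair condition, soil group A → CN(II) = 36
Adjust CN=36 to AMC III: 23·36/(10 + 0.13·36) → 828 ÷ (367/25) = 20700/367 ≈ 56.403
S = 1000/(20700/367) − 10 = 1600/207 in ≈ 7.729 in
Ia = 0.2·(1600/207) = 320/207 in ≈ 1.546 in
Excess rainfall: 11.040 − 1.546 = 9.494 in; P > Ia so Q > 0
Runoff Q = (P−Ia)²/(P−Ia+S) = (9.494)²/(9.494+7.729) = 603488356/115314525 ≈ 5.233 in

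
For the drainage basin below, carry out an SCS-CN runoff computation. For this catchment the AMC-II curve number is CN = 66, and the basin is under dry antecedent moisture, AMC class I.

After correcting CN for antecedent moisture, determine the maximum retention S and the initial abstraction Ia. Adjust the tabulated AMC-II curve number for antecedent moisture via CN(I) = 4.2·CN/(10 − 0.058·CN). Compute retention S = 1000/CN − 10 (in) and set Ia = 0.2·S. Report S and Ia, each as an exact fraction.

S = 8500/693 in ≈ 12.266 in; Ia = 1700/693 in ≈ 2.453 in

CN(I) from CN(II)=66: (4.2·66)/(10 − 0.058·66) = 69300/1543 ≈ 44.913
S = 1000/(69300/1543) − 10 = 8500/693 in ≈ 12.266 in
Initial abstraction Ia = S/5 = (8500/693)/5 = 1700/693 ≈ 2.453 in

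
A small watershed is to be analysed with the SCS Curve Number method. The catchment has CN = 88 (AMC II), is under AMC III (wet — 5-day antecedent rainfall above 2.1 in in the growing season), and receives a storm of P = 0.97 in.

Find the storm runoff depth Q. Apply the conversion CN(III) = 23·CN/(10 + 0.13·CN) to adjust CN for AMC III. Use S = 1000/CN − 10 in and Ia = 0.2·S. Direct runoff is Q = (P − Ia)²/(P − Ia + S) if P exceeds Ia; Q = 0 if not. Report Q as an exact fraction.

Wet (AMC III): CN(III) = 23·88/(10 + 0.13·88) = 2024/(536/25) = 6325/67 ≈ 94.403
S = 1000/(6325/67) − 10 = 150/253 in ≈ 0.593 in
Initial abstraction Ia = S/5 = (150/253)/5 = 30/253 ≈ 0.119 in
Since P=0.970 > Ia=0.119: effective rainfall P−Ia = 21541/25300 in
Runoff Q = (P−Ia)²/(P−Ia+S) = (0.851)²/(0.851+0.593) = 464014681/924487300 ≈ 0.502 in

Q = 464014681/924487300 in ≈ 0.502 in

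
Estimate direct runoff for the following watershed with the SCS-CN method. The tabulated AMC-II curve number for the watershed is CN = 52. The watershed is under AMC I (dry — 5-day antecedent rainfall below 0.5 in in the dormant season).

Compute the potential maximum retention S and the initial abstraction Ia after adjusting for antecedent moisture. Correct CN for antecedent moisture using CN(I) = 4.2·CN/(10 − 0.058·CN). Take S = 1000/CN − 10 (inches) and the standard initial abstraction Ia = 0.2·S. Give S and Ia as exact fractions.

CN(I) from CN(II)=52: (4.2·52)/(10 − 0.058·52) = 9100/291 ≈ 31.271
Retention S: 1000/CN − 10 with CN=31.271 → S = 2000/91 ≈ 21.978 in
Ia = 0.2·(2000/91) = 400/91 in ≈ 4.396 in

S = 2000/91 in ≈ 21.978 in; Ia = 400/91 in ≈ 4.396 in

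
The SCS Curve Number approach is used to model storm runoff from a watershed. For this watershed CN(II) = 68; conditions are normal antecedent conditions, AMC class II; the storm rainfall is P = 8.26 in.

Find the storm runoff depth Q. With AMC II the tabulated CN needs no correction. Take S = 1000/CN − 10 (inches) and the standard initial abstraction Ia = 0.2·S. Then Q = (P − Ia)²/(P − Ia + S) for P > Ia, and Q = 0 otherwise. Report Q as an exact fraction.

CN(II) = 68; AMC II needs no correction.
Retention S: 1000/CN − 10 with CN=68.000 → S = 80/17 ≈ 4.706 in
Ia = 0.2·(80/17) = 16/17 in ≈ 0.941 in
Since P=8.260 > Ia=0.941: effective rainfall P−Ia = 6221/850 in
Runoff Q = (P−Ia)²/(P−Ia+S) = (7.319)²/(7.319+4.706) = 38700841/8687850 ≈ 4.455 in

Q = 38700841/8687850 in ≈ 4.455 in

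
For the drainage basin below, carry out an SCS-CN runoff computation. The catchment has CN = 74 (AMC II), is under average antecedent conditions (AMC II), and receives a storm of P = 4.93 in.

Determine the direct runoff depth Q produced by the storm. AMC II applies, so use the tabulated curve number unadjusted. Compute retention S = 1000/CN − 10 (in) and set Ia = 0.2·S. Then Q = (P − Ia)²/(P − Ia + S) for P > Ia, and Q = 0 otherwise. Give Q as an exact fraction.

Average conditions: CN = 74 (no AMC adjustment).
S = 1000/74 − 10 = 130/37 in ≈ 3.514 in
Ia = 0.2S: 0.2·3.514 = 0.703 in (exactly 26/37)
Since P=4.930 > Ia=0.703: effective rainfall P−Ia = 15641/3700 in
Q: (15641/3700)² ÷ (28641/3700) = 244640881/105971700 in (≈ 2.309 in)

Q = 244640881/105971700 in ≈ 2.309 in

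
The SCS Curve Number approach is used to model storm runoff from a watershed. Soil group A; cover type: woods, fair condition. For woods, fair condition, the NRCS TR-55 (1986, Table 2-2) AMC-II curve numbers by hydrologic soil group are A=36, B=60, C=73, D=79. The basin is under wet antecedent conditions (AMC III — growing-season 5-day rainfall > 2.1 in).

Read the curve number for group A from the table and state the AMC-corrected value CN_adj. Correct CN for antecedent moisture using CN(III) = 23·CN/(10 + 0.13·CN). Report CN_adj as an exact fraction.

NRCS table: woods, fair condition, soil group A → CN(II) = 36
Adjust CN=36 to AMC III: 23·36/(10 + 0.13·36) → 828 ÷ (367/25) = 20700/367 ≈ 56.403

CN_adj = 20700/367 ≈ 56.403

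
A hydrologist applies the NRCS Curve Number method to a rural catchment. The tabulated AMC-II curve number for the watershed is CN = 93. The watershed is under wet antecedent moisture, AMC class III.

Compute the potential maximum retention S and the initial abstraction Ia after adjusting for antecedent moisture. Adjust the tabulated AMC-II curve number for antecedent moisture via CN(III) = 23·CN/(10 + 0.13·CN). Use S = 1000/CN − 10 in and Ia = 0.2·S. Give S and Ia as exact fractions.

Wet (AMC III): CN(III) = 23·93/(10 + 0.13·93) = 2139/(2209/100) = 213900/2209 ≈ 96.831
S = 1000/(213900/2209) − 10 = 700/2139 in ≈ 0.327 in
Ia = 0.2·(700/2139) = 140/2139 in ≈ 0.065 in

S = 700/2139 in ≈ 0.327 in; Ia = 140/2139 in ≈ 0.065 in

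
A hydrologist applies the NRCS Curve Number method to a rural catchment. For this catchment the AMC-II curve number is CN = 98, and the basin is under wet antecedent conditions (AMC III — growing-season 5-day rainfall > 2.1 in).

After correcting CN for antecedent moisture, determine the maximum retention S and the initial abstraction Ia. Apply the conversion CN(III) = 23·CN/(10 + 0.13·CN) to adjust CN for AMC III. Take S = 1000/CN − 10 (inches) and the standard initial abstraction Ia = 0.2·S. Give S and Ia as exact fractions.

S = 100/1127 in ≈ 0.089 in; Ia = 20/1127 in ≈ 0.018 in

Adjust CN=98 to AMC III: 23·98/(10 + 0.13·98) → 2254 ÷ (1137/50) = 112700/1137 ≈ 99.120
Max retention: S = 1000/(112700/1137) − 10 = 100/1127 in (≈ 0.089 in)
Ia = 0.2·(100/1127) = 20/1127 in ≈ 0.018 in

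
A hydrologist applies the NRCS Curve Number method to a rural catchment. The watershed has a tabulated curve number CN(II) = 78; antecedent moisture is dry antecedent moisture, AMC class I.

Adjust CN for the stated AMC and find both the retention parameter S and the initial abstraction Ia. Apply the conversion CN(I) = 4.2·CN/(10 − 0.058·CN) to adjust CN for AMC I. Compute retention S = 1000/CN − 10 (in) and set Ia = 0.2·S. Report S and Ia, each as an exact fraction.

Adjust CN=78 to AMC I: 4.2·78/(10 − 0.058·78) → (1638/5) ÷ (1369/250) = 81900/1369 ≈ 59.825
S = 1000/(81900/1369) − 10 = 5500/819 in ≈ 6.716 in
Initial abstraction Ia = S/5 = (5500/819)/5 = 1100/819 ≈ 1.343 in

S = 5500/819 in ≈ 6.716 in; Ia = 1100/819 in ≈ 1.343 in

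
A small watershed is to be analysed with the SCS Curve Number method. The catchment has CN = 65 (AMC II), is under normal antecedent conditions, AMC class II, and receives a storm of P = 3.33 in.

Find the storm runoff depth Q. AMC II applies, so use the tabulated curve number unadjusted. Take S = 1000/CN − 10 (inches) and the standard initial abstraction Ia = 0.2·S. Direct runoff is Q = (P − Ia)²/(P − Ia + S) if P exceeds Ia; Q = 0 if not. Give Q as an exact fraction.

Average conditions: CN = 65 (no AMC adjustment).
S = 1000/65 − 10 = 70/13 in ≈ 5.385 in
Initial abstraction Ia = S/5 = (70/13)/5 = 14/13 ≈ 1.077 in
Since P=3.330 > Ia=1.077: effective rainfall P−Ia = 2929/1300 in
Q = (2929/1300)²/((2929/1300) + 70/13) = (8579041/1690000)/(9929/1300) = 8579041/12907700 in ≈ 0.665 in

Q = 8579041/12907700 in ≈ 0.665 in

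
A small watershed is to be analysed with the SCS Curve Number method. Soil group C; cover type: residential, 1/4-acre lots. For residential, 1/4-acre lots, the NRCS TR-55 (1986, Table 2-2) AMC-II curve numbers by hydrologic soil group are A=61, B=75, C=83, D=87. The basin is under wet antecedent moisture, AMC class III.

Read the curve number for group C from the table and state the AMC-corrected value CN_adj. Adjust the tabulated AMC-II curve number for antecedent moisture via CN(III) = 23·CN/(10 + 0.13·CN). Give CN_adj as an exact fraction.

NRCS table: residential, 1/4-acre lots, soil group C → CN(II) = 83
CN(III) from CN(II)=83: (23·83)/(10 + 0.13·83) = 190900/2079 ≈ 91.823

CN_adj = 190900/2079 ≈ 91.823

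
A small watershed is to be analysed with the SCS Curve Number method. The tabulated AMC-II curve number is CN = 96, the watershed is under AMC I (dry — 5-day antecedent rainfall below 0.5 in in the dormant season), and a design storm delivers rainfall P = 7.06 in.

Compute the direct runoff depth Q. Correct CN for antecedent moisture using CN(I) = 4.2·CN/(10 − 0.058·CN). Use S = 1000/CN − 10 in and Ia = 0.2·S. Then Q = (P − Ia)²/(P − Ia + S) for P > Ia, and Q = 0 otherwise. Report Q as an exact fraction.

Q = 233582498/38963925 in ≈ 5.995 in

Adjust CN=96 to AMC I: 4.2·96/(10 − 0.058·96) → (2016/5) ÷ (554/125) = 25200/277 ≈ 90.975
Retention S: 1000/CN − 10 with CN=90.975 → S = 125/126 ≈ 0.992 in
Initial abstraction Ia = S/5 = (125/126)/5 = 25/126 ≈ 0.198 in
Since P=7.060 > Ia=0.198: effective rainfall P−Ia = 10807/1575 in
Runoff Q = (P−Ia)²/(P−Ia+S) = (6.862)²/(6.862+0.992) = 233582498/38963925 ≈ 5.995 in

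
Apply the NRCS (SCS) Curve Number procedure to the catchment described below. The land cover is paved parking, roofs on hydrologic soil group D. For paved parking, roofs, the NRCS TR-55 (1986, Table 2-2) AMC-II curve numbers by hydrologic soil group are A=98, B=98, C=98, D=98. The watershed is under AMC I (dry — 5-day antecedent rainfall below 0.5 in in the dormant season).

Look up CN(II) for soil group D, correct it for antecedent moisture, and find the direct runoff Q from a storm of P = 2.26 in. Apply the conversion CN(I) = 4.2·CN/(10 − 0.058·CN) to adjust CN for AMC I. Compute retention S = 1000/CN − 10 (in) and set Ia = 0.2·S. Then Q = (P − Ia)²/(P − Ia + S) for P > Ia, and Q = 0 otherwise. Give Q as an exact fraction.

NRCS table: paved parking, roofs, soil group D → CN(II) = 98
Dry (AMC I): CN(I) = 4.2·98/(10 − 0.058·98) = (2058/5)/(1079/250) = 102900/1079 ≈ 95.366
Max retention: S = 1000/(102900/1079) − 10 = 500/1029 in (≈ 0.486 in)
Ia = 0.2S: 0.2·0.486 = 0.097 in (exactly 100/1029)
Since P=2.260 > Ia=0.097: effective rainfall P−Ia = 111277/51450 in
Q: (111277/51450)² ÷ (136277/51450) = 12382570729/7011451650 in (≈ 1.766 in)

Q = 12382570729/7011451650 in ≈ 1.766 in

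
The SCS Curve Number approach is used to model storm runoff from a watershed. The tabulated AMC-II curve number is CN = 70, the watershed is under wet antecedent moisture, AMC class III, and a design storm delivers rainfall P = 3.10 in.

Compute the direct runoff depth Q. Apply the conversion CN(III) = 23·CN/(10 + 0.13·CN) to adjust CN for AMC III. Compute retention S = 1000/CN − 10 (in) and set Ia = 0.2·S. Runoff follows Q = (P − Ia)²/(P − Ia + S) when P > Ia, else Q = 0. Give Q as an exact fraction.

Adjust CN=70 to AMC III: 23·70/(10 + 0.13·70) → 1610 ÷ (191/10) = 16100/191 ≈ 84.293
Max retention: S = 1000/(16100/191) − 10 = 300/161 in (≈ 1.863 in)
Ia = 0.2S: 0.2·1.863 = 0.373 in (exactly 60/161)
Excess rainfall: 3.100 − 0.373 = 2.727 in; P > Ia so Q > 0
Q: (4391/1610)² ÷ (7391/1610) = 19280881/11899510 in (≈ 1.620 in)

Q = 19280881/11899510 in ≈ 1.620 in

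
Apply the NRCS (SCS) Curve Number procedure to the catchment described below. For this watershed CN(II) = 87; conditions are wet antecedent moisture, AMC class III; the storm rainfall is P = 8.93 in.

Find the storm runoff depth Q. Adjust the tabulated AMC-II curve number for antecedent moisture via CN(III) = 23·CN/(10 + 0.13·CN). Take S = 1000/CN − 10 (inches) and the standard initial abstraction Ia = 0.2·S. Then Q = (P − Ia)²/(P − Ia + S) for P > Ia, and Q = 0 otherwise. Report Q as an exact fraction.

CN(III) from CN(II)=87: (23·87)/(10 + 0.13·87) = 200100/2131 ≈ 93.900
Max retention: S = 1000/(200100/2131) − 10 = 1300/2001 in (≈ 0.650 in)
Ia = 0.2·(1300/2001) = 260/2001 in ≈ 0.130 in
P − Ia = 8.930 − 0.130 = 1760893/200100 ≈ 8.800 in (> 0, runoff occurs)
Runoff Q = (P−Ia)²/(P−Ia+S) = (8.800)²/(8.800+0.650) = 3100744157449/378367689300 ≈ 8.195 in

Q = 3100744157449/378367689300 in ≈ 8.195 in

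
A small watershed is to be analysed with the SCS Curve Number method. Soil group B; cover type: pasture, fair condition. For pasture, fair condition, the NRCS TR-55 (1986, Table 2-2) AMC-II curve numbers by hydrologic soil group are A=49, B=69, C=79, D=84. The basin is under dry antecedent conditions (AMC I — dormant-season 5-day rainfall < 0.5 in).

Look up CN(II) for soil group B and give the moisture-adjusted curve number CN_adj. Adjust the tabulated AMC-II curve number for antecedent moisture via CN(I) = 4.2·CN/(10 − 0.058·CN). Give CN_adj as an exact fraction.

CN_adj = 144900/2999 ≈ 48.316

NRCS table: pasture, fair condition, soil group B → CN(II) = 69
Dry (AMC I): CN(I) = 4.2·69/(10 − 0.058·69) = (1449/5)/(2999/500) = 144900/2999 ≈ 48.316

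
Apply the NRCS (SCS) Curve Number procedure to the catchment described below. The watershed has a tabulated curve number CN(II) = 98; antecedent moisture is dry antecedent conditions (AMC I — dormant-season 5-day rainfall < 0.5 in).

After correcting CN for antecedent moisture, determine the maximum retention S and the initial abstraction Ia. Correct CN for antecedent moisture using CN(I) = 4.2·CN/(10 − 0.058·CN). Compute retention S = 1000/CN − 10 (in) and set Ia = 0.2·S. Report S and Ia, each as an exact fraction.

S = 500/1029 in ≈ 0.486 in; Ia = 100/1029 in ≈ 0.097 in

Dry (AMC I): CN(I) = 4.2·98/(10 − 0.058·98) = (2058/5)/(1079/250) = 102900/1079 ≈ 95.366
Max retention: S = 1000/(102900/1079) − 10 = 500/1029 in (≈ 0.486 in)
Ia = 0.2S: 0.2·0.486 = 0.097 in (exactly 100/1029)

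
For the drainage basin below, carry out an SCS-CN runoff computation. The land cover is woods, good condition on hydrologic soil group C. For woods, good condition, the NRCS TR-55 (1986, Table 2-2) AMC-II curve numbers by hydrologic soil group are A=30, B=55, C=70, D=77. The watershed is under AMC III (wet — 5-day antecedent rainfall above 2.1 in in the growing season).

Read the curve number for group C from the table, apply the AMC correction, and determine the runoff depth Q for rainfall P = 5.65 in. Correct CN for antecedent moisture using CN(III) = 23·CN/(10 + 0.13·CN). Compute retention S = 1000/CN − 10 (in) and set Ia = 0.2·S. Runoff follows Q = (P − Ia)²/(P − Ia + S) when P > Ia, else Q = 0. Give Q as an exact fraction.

NRCS table: woods, good condition, soil group C → CN(II) = 70
Adjust CN=70 to AMC III: 23·70/(10 + 0.13·70) → 1610 ÷ (191/10) = 16100/191 ≈ 84.293
S = 1000/(16100/191) − 10 = 300/161 in ≈ 1.863 in
Ia = 0.2·(300/161) = 60/161 in ≈ 0.373 in
P − Ia = 5.650 − 0.373 = 16993/3220 ≈ 5.277 in (> 0, runoff occurs)
Q = (16993/3220)²/((16993/3220) + 300/161) = (288762049/10368400)/(22993/3220) = 288762049/74037460 in ≈ 3.900 in

Q = 288762049/74037460 in ≈ 3.900 in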